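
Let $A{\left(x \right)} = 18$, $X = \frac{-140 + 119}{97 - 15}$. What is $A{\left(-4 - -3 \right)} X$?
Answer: $- \frac{189}{41} \approx -4.6098$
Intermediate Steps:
$X = - \frac{21}{82} \approx -0.2561$
$A{\left(-4 - -3 \right)} X = 18 \left(- \frac{21}{82}\right) = - \frac{189}{41}$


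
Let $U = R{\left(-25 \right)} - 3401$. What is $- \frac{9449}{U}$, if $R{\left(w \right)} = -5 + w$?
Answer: $\frac{9449}{3431} \approx 2.754$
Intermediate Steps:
$U = -3431$ ($U = \left(-5 - 25\right) - 3401 = -30 - 3401 = -3431$)
$- \frac{9449}{U} = - \frac{9449}{-3431} = \left(-9449\right) \left(- \frac{1}{3431}\right) = \frac{9449}{3431}$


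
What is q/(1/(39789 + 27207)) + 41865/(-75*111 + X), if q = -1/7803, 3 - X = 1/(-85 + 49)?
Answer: -208049752/15279141 ≈ -13.617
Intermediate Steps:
X = 109/36 (X = 3 - 1/(-85 + 49) = 3 - 1/(-36) = 3 - 1*(-1/36) = 3 + 1/36 = 109/36 ≈ 3.0278)
q = -1/7803 (q = -1*1/7803 = -1/7803 ≈ -0.00012816)
q/(1/(39789 + 27207)) + 41865/(-75*111 + X) = -1/(7803*(1/(39789 + 27207))) + 41865/(-75*111 + 109/36) = -1/(7803*(1/66996)) + 41865/(-8325 + 109/36) = -1/(7803*1/66996) + 41865/(-299591/36) = -1/7803*66996 + 41865*(-36/299591) = -7444/867 - 1507140/299591 = -208049752/15279141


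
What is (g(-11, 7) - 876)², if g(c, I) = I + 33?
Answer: 698896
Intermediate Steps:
g(c, I) = 33 + I
(g(-11, 7) - 876)² = ((33 + 7) - 876)² = (40 - 876)² = (-836)² = 698896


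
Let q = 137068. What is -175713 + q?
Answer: -38645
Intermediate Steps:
-175713 + q = -175713 + 137068 = -38645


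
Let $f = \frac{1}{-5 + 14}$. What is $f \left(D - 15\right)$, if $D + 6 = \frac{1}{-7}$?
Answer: $- \frac{148}{63} \approx -2.3492$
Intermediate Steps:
$D = - \frac{43}{7}$ ($D = -6 + \frac{1}{-7} = -6 - \frac{1}{7} = - \frac{43}{7} \approx -6.1429$)
$f = \frac{1}{9} \approx 0.11111$
$f \left(D - 15\right) = \frac{- \frac{43}{7} - 15}{9} = \frac{1}{9} \left(- \frac{148}{7}\right) = - \frac{148}{63}$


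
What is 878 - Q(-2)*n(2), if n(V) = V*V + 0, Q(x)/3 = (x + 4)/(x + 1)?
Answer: 902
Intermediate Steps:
Q(x) = 3*(4 + x)/(1 + x) (Q(x) = 3*((x + 4)/(x + 1)) = 3*((4 + x)/(1 + x)) = 3*(4 + x)/(1 + x))
n(V) = V² (n(V) = V² + 0 = V²)
878 - Q(-2)*n(2) = 878 - 3*(4 - 2)/(1 - 2)*2² = 878 - 3*2/(-1)*4 = 878 - 3*(-1)*2*4 = 878 - (-6)*4 = 878 - 1*(-24) = 878 + 24 = 902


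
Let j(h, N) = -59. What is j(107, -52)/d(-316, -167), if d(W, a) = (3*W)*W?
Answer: -59/299568 ≈ -0.00019695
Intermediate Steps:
d(W, a) = 3*W²
j(107, -52)/d(-316, -167) = -59/(3*(-316)²) = -59/(3*99856) = -59/299568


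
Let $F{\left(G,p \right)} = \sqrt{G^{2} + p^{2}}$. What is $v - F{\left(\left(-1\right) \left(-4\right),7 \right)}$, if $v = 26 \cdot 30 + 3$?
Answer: $783 - \sqrt{65} \approx 774.94$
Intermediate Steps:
$v = 783$ ($v = 780 + 3 = 783$)
$v - F{\left(\left(-1\right) \left(-4\right),7 \right)} = 783 - \sqrt{\left(\left(-1\right) \left(-4\right)\right)^{2} + 7^{2}} = 783 - \sqrt{4^{2} + 49} = 783 - \sqrt{16 + 49} = 783 - \sqrt{65}$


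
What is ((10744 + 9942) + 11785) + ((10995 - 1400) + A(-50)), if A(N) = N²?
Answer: 44566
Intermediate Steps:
((10744 + 9942) + 11785) + ((10995 - 1400) + A(-50)) = ((10744 + 9942) + 11785) + ((10995 - 1400) + (-50)²) = (20686 + 11785) + (9595 + 2500) = 32471 + 12095 = 44566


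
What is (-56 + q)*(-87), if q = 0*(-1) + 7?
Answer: 4263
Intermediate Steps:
q = 7 (q = 0 + 7 = 7)
(-56 + q)*(-87) = (-56 + 7)*(-87) = -49*(-87) = 4263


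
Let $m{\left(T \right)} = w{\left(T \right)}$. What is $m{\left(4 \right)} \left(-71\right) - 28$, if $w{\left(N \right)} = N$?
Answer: $-312$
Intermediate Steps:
$m{\left(T \right)} = T$
$m{\left(4 \right)} \left(-71\right) - 28 = 4 \left(-71\right) - 28 = -284 - 28 = -312$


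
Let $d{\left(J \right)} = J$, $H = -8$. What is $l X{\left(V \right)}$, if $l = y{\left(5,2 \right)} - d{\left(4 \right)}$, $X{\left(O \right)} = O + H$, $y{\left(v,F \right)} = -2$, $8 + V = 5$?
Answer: $66$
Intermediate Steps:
$V = -3$ ($V = -8 + 5 = -3$)
$X{\left(O \right)} = -8 + O$ ($X{\left(O \right)} = O - 8 = -8 + O$)
$l = -6$ ($l = -2 - 4 = -6$)
$l X{\left(V \right)} = - 6 \left(-8 - 3\right) = \left(-6\right) \left(-11\right) = 66$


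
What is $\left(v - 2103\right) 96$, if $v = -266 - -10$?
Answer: $-226464$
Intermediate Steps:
$v = -256$ ($v = -266 + 10 = -256$)
$\left(v - 2103\right) 96 = \left(-256 - 2103\right) 96 = \left(-2359\right) 96 = -226464$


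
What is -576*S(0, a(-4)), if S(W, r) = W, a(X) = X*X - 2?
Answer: 0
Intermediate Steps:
a(X) = -2 + X² (a(X) = X² - 2 = -2 + X²)
-576*S(0, a(-4)) = -576*0 = 0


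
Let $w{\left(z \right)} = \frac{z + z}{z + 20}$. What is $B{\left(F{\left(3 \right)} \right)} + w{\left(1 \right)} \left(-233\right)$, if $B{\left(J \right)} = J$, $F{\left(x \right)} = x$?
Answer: $- \frac{403}{21} \approx -19.19$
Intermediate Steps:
$w{\left(z \right)} = \frac{2 z}{20 + z}$
$B{\left(F{\left(3 \right)} \right)} + w{\left(1 \right)} \left(-233\right) = 3 + 2 \cdot 1 \frac{1}{20 + 1} \left(-233\right) = 3 + 2 \cdot 1 \cdot \frac{1}{21} \left(-233\right) = 3 + \frac{2}{21} \left(-233\right) = 3 - \frac{466}{21} = - \frac{403}{21}$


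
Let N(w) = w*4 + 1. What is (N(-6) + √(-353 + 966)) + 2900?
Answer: 2877 + √613 ≈ 2901.8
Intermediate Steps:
N(w) = 1 + 4*w (N(w) = 4*w + 1 = 1 + 4*w)
(N(-6) + √(-353 + 966)) + 2900 = ((1 + 4*(-6)) + √(-353 + 966)) + 2900 = ((1 - 24) + √613) + 2900 = (-23 + √613) + 2900 = 2877 + √613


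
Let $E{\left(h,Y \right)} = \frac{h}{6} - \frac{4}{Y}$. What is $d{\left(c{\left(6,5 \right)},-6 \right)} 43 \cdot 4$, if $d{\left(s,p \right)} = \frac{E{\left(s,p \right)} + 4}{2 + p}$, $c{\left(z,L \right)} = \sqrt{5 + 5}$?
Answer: $- \frac{602}{3} - \frac{43 \sqrt{10}}{6} \approx -223.33$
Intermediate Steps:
$E{\left(h,Y \right)} = - \frac{4}{Y} + \frac{h}{6}$ ($E{\left(h,Y \right)} = h \frac{1}{6} - \frac{4}{Y} = \frac{h}{6} - \frac{4}{Y} = - \frac{4}{Y} + \frac{h}{6}$)
$c{\left(z,L \right)} = \sqrt{10}$
$d{\left(s,p \right)} = \frac{4 - \frac{4}{p} + \frac{s}{6}}{2 + p}$ ($d{\left(s,p \right)} = \frac{\left(- \frac{4}{p} + \frac{s}{6}\right) + 4}{2 + p} = \frac{4 - \frac{4}{p} + \frac{s}{6}}{2 + p}$)
$d{\left(c{\left(6,5 \right)},-6 \right)} 43 \cdot 4 = \frac{-24 + 24 \left(-6\right) - 6 \sqrt{10}}{6 \left(-6\right) \left(2 - 6\right)} 43 \cdot 4 = \frac{1}{6} \left(- \frac{1}{6}\right) \frac{1}{-4} \left(-24 - 144 - 6 \sqrt{10}\right) 43 \cdot 4 = \frac{1}{6} \left(- \frac{1}{6}\right) \left(- \frac{1}{4}\right) \left(-168 - 6 \sqrt{10}\right) 43 \cdot 4 = \left(- \frac{7}{6} - \frac{\sqrt{10}}{24}\right) 43 \cdot 4 = \left(- \frac{301}{6} - \frac{43 \sqrt{10}}{24}\right) 4 = - \frac{602}{3} - \frac{43 \sqrt{10}}{6}$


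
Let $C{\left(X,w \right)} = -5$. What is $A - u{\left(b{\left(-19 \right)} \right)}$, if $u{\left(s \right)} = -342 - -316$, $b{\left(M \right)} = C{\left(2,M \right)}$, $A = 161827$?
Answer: $161853$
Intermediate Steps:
$b{\left(M \right)} = -5$
$u{\left(s \right)} = -26$ ($u{\left(s \right)} = -342 + 316 = -26$)
$A - u{\left(b{\left(-19 \right)} \right)} = 161827 - -26 = 161827 + 26 = 161853$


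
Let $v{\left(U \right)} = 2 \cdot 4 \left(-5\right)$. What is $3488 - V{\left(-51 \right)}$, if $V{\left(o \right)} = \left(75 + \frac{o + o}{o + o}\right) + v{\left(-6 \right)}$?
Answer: $3452$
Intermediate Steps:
$v{\left(U \right)} = -40$ ($v{\left(U \right)} = 8 \left(-5\right) = -40$)
$V{\left(o \right)} = 36$ ($V{\left(o \right)} = \left(75 + \frac{o + o}{o + o}\right) - 40 = \left(75 + \frac{2 o}{2 o}\right) - 40 = \left(75 + 2 o \frac{1}{2 o}\right) - 40 = \left(75 + 1\right) - 40 = 76 - 40 = 36$)
$3488 - V{\left(-51 \right)} = 3488 - 36 = 3452$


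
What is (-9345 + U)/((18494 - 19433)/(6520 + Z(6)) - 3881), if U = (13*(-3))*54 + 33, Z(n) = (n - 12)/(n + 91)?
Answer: 7221131412/2454567437 ≈ 2.9419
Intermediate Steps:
Z(n) = (-12 + n)/(91 + n)
U = -2073 (U = -39*54 + 33 = -2106 + 33 = -2073)
(-9345 + U)/((18494 - 19433)/(6520 + Z(6)) - 3881) = (-9345 - 2073)/((18494 - 19433)/(6520 + (-12 + 6)/(91 + 6)) - 3881) = -11418/(-939/(6520 - 6/97) - 3881) = -11418/(-939/632434/97 - 3881) = -11418/(-939*97/632434 - 3881) = -11418/(-91083/632434 - 3881) = -11418/(-2454567437/632434) = -11418*(-632434/2454567437) = 7221131412/2454567437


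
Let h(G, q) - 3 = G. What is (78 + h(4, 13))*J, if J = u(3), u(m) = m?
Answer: 255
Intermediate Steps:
h(G, q) = 3 + G
J = 3
(78 + h(4, 13))*J = (78 + (3 + 4))*3 = (78 + 7)*3 = 85*3 = 255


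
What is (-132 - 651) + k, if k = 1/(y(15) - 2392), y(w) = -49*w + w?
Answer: -2436697/3112 ≈ -783.00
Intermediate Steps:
y(w) = -48*w
k = -1/3112 (k = 1/(-48*15 - 2392) = 1/(-720 - 2392) = 1/(-3112) = -1/3112 ≈ -0.00032134)
(-132 - 651) + k = (-132 - 651) - 1/3112 = -783 - 1/3112 = -2436697/3112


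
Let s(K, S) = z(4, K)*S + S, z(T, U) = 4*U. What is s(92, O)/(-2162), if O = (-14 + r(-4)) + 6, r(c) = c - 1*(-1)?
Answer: 4059/2162 ≈ 1.8774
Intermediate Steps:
r(c) = 1 + c (r(c) = c + 1 = 1 + c)
O = -11 (O = (-14 + (1 - 4)) + 6 = (-14 - 3) + 6 = -17 + 6 = -11)
s(K, S) = S + 4*K*S (s(K, S) = (4*K)*S + S = 4*K*S + S = S + 4*K*S)
s(92, O)/(-2162) = -11*(1 + 4*92)/(-2162) = -11*(1 + 368)*(-1/2162) = -11*369*(-1/2162) = -4059*(-1/2162) = 4059/2162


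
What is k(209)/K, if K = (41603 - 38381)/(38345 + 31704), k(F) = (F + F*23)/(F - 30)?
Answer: 58560964/96123 ≈ 609.23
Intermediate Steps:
k(F) = 24*F/(-30 + F) (k(F) = (F + 23*F)/(-30 + F) = (24*F)/(-30 + F) = 24*F/(-30 + F))
K = 3222/70049 ≈ 0.045996
k(209)/K = (24*209/(-30 + 209))/(3222/70049) = (24*209/179)*(70049/3222) = (24*209*(1/179))*(70049/3222) = (5016/179)*(70049/3222) = 58560964/96123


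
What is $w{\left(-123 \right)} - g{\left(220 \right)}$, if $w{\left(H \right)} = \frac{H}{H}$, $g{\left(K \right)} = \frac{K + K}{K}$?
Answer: $-1$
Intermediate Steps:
$g{\left(K \right)} = 2$ ($g{\left(K \right)} = \frac{2 K}{K} = 2$)
$w{\left(H \right)} = 1$
$w{\left(-123 \right)} - g{\left(220 \right)} = 1 - 2 = -1$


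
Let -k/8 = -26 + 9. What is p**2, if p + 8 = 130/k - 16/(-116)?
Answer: 185477161/3888784 ≈ 47.695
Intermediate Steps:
k = 136 (k = -8*(-26 + 9) = -8*(-17) = 136)
p = -13619/1972 (p = -8 + (130/136 - 16/(-116)) = -8 + (130*(1/136) - 16*(-1/116)) = -8 + (65/68 + 4/29) = -8 + 2157/1972 = -13619/1972 ≈ -6.9062)
p**2 = (-13619/1972)**2 = 185477161/3888784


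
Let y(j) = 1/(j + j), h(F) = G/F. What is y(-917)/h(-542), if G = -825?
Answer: -271/756525 ≈ -0.00035822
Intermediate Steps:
h(F) = -825/F
y(j) = 1/(2*j)
y(-917)/h(-542) = ((1/2)/(-917))/((-825/(-542))) = ((1/2)*(-1/917))/((-825*(-1/542))) = -1/(1834*825/542) = -1/1834*542/825 = -271/756525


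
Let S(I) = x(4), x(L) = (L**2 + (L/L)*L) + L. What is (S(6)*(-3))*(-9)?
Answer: 648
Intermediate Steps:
x(L) = L**2 + 2*L (x(L) = (L**2 + 1*L) + L = (L**2 + L) + L = (L + L**2) + L = L**2 + 2*L)
S(I) = 24 (S(I) = 4*(2 + 4) = 4*6 = 24)
(S(6)*(-3))*(-9) = (24*(-3))*(-9) = -72*(-9) = 648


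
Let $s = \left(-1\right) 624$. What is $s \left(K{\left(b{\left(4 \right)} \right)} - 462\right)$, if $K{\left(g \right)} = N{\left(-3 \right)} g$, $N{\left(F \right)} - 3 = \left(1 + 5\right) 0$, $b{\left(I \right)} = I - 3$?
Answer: $286416$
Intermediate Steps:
$s = -624$
$b{\left(I \right)} = -3 + I$
$N{\left(F \right)} = 3$ ($N{\left(F \right)} = 3 + \left(1 + 5\right) 0 = 3 + 6 \cdot 0 = 3 + 0 = 3$)
$K{\left(g \right)} = 3 g$
$s \left(K{\left(b{\left(4 \right)} \right)} - 462\right) = - 624 \left(3 \left(-3 + 4\right) - 462\right) = - 624 \left(3 \cdot 1 - 462\right) = - 624 \left(3 - 462\right) = \left(-624\right) \left(-459\right) = 286416$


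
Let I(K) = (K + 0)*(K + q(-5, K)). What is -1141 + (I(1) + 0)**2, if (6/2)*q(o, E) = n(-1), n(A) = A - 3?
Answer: -10268/9 ≈ -1140.9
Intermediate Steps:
n(A) = -3 + A
q(o, E) = -4/3 (q(o, E) = (-3 - 1)/3 = (1/3)*(-4) = -4/3)
I(K) = K*(-4/3 + K) (I(K) = (K + 0)*(K - 4/3) = K*(-4/3 + K))
-1141 + (I(1) + 0)**2 = -1141 + ((1/3)*1*(-4 + 3*1) + 0)**2 = -1141 + ((1/3)*1*(-4 + 3) + 0)**2 = -1141 + ((1/3)*1*(-1) + 0)**2 = -1141 + (-1/3 + 0)**2 = -1141 + (-1/3)**2 = -1141 + 1/9 = -10268/9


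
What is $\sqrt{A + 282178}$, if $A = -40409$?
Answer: $\sqrt{241769} \approx 491.7$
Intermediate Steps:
$\sqrt{A + 282178} = \sqrt{-40409 + 282178} = \sqrt{241769}$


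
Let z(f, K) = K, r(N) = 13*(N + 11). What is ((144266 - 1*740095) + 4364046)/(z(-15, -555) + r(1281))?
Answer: 3768217/16241 ≈ 232.02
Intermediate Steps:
r(N) = 143 + 13*N (r(N) = 13*(11 + N) = 143 + 13*N)
((144266 - 1*740095) + 4364046)/(z(-15, -555) + r(1281)) = ((144266 - 1*740095) + 4364046)/(-555 + (143 + 13*1281)) = ((144266 - 740095) + 4364046)/(-555 + (143 + 16653)) = (-595829 + 4364046)/(-555 + 16796) = 3768217/16241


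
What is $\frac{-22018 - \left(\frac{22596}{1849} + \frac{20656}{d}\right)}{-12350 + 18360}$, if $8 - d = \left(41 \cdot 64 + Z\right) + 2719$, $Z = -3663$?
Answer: $- \frac{4254303192}{1161255205} \approx -3.6635$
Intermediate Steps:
$d = -1672$ ($d = 8 - \left(\left(41 \cdot 64 - 3663\right) + 2719\right) = 8 - \left(\left(2624 - 3663\right) + 2719\right) = 8 - \left(-1039 + 2719\right) = 8 - 1680 = -1672$)
$\frac{-22018 - \left(\frac{22596}{1849} + \frac{20656}{d}\right)}{-12350 + 18360} = \frac{-22018 - \left(- \frac{2582}{209} + \frac{22596}{1849}\right)}{-12350 + 18360} = \frac{-22018 - - \frac{51554}{386441}}{6010} = \left(-22018 + \left(\frac{2582}{209} - \frac{22596}{1849}\right)\right) \frac{1}{6010} = \left(-22018 + \frac{51554}{386441}\right) \frac{1}{6010} = \left(- \frac{8508606384}{386441}\right) \frac{1}{6010} = - \frac{4254303192}{1161255205}$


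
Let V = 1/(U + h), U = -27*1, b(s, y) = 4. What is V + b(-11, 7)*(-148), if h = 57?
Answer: -17759/30 ≈ -591.97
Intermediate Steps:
U = -27
V = 1/30 (V = 1/(-27 + 57) = 1/30 ≈ 0.033333)
V + b(-11, 7)*(-148) = 1/30 + 4*(-148) = 1/30 - 592 = -17759/30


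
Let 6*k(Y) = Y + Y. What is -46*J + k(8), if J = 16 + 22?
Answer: -5236/3 ≈ -1745.3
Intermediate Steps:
k(Y) = Y/3 (k(Y) = (Y + Y)/6 = (2*Y)/6 = Y/3)
J = 38
-46*J + k(8) = -46*38 + (⅓)*8 = -1748 + 8/3 = -5236/3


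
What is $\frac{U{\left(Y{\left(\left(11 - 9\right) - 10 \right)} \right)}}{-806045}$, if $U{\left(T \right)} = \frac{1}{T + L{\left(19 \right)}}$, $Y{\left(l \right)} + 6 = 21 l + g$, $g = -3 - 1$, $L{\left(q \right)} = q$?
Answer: $\frac{1}{128161155} \approx 7.8027 \cdot 10^{-9}$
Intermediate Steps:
$g = -4$ ($g = -3 - 1 = -4$)
$Y{\left(l \right)} = -10 + 21 l$ ($Y{\left(l \right)} = -6 + \left(21 l - 4\right) = -6 + \left(-4 + 21 l\right) = -10 + 21 l$)
$U{\left(T \right)} = \frac{1}{19 + T}$ ($U{\left(T \right)} = \frac{1}{T + 19} = \frac{1}{19 + T}$)
$\frac{U{\left(Y{\left(\left(11 - 9\right) - 10 \right)} \right)}}{-806045} = \frac{1}{\left(19 + \left(-10 + 21 \left(\left(11 - 9\right) - 10\right)\right)\right) \left(-806045\right)} = \frac{1}{19 + \left(-10 + 21 \left(2 - 10\right)\right)} \left(- \frac{1}{806045}\right) = \frac{1}{19 + \left(-10 + 21 \left(-8\right)\right)} \left(- \frac{1}{806045}\right) = \frac{1}{19 - 178} \left(- \frac{1}{806045}\right) = \frac{1}{-159} \left(- \frac{1}{806045}\right) = \left(- \frac{1}{159}\right) \left(- \frac{1}{806045}\right) = \frac{1}{128161155}$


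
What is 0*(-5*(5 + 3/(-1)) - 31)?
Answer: 0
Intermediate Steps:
0*(-5*(5 + 3/(-1)) - 31) = 0*(-5*(5 + 3*(-1)) - 31) = 0*(-5*(5 - 3) - 31) = 0*(-5*2 - 31) = 0*(-10 - 31) = 0*(-41) = 0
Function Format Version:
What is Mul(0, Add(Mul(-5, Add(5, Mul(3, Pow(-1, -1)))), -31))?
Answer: 0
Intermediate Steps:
Mul(0, Add(Mul(-5, Add(5, Mul(3, Pow(-1, -1)))), -31)) = Mul(0, Add(Mul(-5, Add(5, Mul(3, -1))), -31)) = Mul(0, Add(Mul(-5, Add(5, -3)), -31)) = Mul(0, Add(Mul(-5, 2), -31)) = Mul(0, Add(-10, -31)) = Mul(0, -41) = 0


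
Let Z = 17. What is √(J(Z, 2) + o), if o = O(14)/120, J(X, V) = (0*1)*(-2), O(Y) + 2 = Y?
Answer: √10/10 ≈ 0.31623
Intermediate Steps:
O(Y) = -2 + Y
J(X, V) = 0 (J(X, V) = 0*(-2) = 0)
o = ⅒ (o = (-2 + 14)/120 = 12*(1/120) = ⅒ ≈ 0.10000)
√(J(Z, 2) + o) = √(0 + ⅒) = √(⅒) = √10/10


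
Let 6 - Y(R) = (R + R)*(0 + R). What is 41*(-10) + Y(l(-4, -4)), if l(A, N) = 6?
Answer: -476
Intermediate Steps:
Y(R) = 6 - 2*R² (Y(R) = 6 - (R + R)*(0 + R) = 6 - 2*R*R = 6 - 2*R²)
41*(-10) + Y(l(-4, -4)) = 41*(-10) + (6 - 2*6²) = -410 + (6 - 2*36) = -410 + (6 - 72) = -410 - 66 = -476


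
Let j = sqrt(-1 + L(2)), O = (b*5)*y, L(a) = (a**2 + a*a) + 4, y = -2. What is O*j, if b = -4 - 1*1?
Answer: 50*sqrt(11) ≈ 165.83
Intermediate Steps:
b = -5 (b = -4 - 1 = -5)
L(a) = 4 + 2*a**2 (L(a) = (a**2 + a**2) + 4 = 2*a**2 + 4 = 4 + 2*a**2)
O = 50 (O = -5*5*(-2) = -25*(-2) = 50)
j = sqrt(11) (j = sqrt(-1 + (4 + 2*2**2)) = sqrt(-1 + (4 + 2*4)) = sqrt(-1 + (4 + 8)) = sqrt(-1 + 12) = sqrt(11) ≈ 3.3166)
O*j = 50*sqrt(11)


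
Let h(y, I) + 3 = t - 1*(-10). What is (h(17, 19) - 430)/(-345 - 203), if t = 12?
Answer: ¾ ≈ 0.75000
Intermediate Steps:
h(y, I) = 19 (h(y, I) = -3 + (12 - 1*(-10)) = -3 + (12 + 10) = -3 + 22 = 19)
(h(17, 19) - 430)/(-345 - 203) = (19 - 430)/(-345 - 203) = -411/(-548) = -411*(-1/548) = ¾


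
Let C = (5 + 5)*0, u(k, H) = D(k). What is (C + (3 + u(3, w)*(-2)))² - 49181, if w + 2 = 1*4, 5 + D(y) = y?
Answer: -49132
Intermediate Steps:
D(y) = -5 + y
w = 2 (w = -2 + 1*4 = -2 + 4 = 2)
u(k, H) = -5 + k
C = 0 (C = 10*0 = 0)
(C + (3 + u(3, w)*(-2)))² - 49181 = (0 + (3 + (-5 + 3)*(-2)))² - 49181 = (0 + (3 - 2*(-2)))² - 49181 = (0 + (3 + 4))² - 49181 = (0 + 7)² - 49181 = 7² - 49181 = 49 - 49181 = -49132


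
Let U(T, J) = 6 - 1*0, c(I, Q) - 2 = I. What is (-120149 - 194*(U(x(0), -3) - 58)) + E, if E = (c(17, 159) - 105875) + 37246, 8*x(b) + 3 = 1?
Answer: -178671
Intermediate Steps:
c(I, Q) = 2 + I
x(b) = -¼ (x(b) = -3/8 + (⅛)*1 = -3/8 + ⅛ = -¼)
U(T, J) = 6 (U(T, J) = 6 + 0 = 6)
E = -68610 (E = ((2 + 17) - 105875) + 37246 = (19 - 105875) + 37246 = -105856 + 37246 = -68610)
(-120149 - 194*(U(x(0), -3) - 58)) + E = (-120149 - 194*(6 - 58)) - 68610 = (-120149 - 194*(-52)) - 68610 = (-120149 + 10088) - 68610 = -110061 - 68610 = -178671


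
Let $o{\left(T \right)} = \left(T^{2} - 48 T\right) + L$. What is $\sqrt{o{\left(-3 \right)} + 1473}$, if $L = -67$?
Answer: $\sqrt{1559} \approx 39.484$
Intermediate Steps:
$o{\left(T \right)} = -67 + T^{2} - 48 T$ ($o{\left(T \right)} = \left(T^{2} - 48 T\right) - 67 = -67 + T^{2} - 48 T$)
$\sqrt{o{\left(-3 \right)} + 1473} = \sqrt{\left(-67 + \left(-3\right)^{2} - -144\right) + 1473} = \sqrt{\left(-67 + 9 + 144\right) + 1473} = \sqrt{86 + 1473} = \sqrt{1559}$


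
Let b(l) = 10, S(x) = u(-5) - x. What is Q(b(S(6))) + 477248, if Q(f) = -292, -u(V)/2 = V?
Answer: 476956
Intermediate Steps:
u(V) = -2*V
S(x) = 10 - x (S(x) = -2*(-5) - x = 10 - x)
Q(b(S(6))) + 477248 = -292 + 477248 = 476956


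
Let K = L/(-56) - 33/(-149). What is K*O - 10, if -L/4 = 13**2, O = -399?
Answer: -1464631/298 ≈ -4914.9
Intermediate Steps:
L = -676 (L = -4*13**2 = -4*169 = -676)
K = 25643/2086 (K = -676/(-56) - 33/(-149) = -676*(-1/56) - 33*(-1/149) = 169/14 + 33/149 = 25643/2086 ≈ 12.293)
K*O - 10 = (25643/2086)*(-399) - 10 = -1461651/298 - 10 = -1464631/298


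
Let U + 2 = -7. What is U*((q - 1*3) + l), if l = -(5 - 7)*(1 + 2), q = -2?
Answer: -9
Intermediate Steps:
U = -9 (U = -2 - 7 = -9)
l = 6 (l = -(-2)*3 = -1*(-6) = 6)
U*((q - 1*3) + l) = -9*((-2 - 1*3) + 6) = -9*((-2 - 3) + 6) = -9*(-5 + 6) = -9*1 = -9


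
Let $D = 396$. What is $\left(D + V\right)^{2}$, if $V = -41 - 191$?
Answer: $26896$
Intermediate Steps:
$V = -232$
$\left(D + V\right)^{2} = \left(396 - 232\right)^{2} = 164^{2} = 26896$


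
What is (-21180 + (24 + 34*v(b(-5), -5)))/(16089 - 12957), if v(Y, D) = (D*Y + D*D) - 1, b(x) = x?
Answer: -9745/1566 ≈ -6.2229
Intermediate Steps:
v(Y, D) = -1 + D² + D*Y (v(Y, D) = (D*Y + D²) - 1 = (D² + D*Y) - 1 = -1 + D² + D*Y)
(-21180 + (24 + 34*v(b(-5), -5)))/(16089 - 12957) = (-21180 + (24 + 34*(-1 + (-5)² - 5*(-5))))/(16089 - 12957) = (-21180 + (24 + 34*(-1 + 25 + 25)))/3132 = (-21180 + (24 + 34*49))*(1/3132) = (-21180 + (24 + 1666))*(1/3132) = (-21180 + 1690)*(1/3132) = -19490*1/3132 = -9745/1566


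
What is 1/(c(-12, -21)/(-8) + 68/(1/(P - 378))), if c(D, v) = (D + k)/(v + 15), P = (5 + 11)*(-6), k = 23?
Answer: -48/1547125 ≈ -3.1025e-5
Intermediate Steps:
P = -96 (P = 16*(-6) = -96)
c(D, v) = (23 + D)/(15 + v) (c(D, v) = (D + 23)/(v + 15) = (23 + D)/(15 + v))
1/(c(-12, -21)/(-8) + 68/(1/(P - 378))) = 1/(((23 - 12)/(15 - 21))/(-8) + 68/(1/(-96 - 378))) = 1/((11/(-6))*(-1/8) + 68/(1/(-474))) = 1/(-1/6*11*(-1/8) + 68/(-1/474)) = 1/(-11/6*(-1/8) + 68*(-474)) = 1/(11/48 - 32232) = 1/(-1547125/48) = -48/1547125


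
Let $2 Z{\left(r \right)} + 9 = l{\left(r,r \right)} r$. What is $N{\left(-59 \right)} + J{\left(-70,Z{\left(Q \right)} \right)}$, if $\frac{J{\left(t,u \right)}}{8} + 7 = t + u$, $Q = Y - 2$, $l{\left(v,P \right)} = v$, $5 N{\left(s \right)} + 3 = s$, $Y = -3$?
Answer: $- \frac{2822}{5} \approx -564.4$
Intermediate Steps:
$N{\left(s \right)} = - \frac{3}{5} + \frac{s}{5}$
$Q = -5$ ($Q = -3 - 2 = -5$)
$Z{\left(r \right)} = - \frac{9}{2} + \frac{r^{2}}{2}$ ($Z{\left(r \right)} = - \frac{9}{2} + \frac{r r}{2} = - \frac{9}{2} + \frac{r^{2}}{2}$)
$J{\left(t,u \right)} = -56 + 8 t + 8 u$ ($J{\left(t,u \right)} = -56 + 8 \left(t + u\right) = -56 + \left(8 t + 8 u\right) = -56 + 8 t + 8 u$)
$N{\left(-59 \right)} + J{\left(-70,Z{\left(Q \right)} \right)} = \left(- \frac{3}{5} + \frac{1}{5} \left(-59\right)\right) + \left(-56 + 8 \left(-70\right) + 8 \left(- \frac{9}{2} + \frac{\left(-5\right)^{2}}{2}\right)\right) = \left(- \frac{3}{5} - \frac{59}{5}\right) - \left(616 - 8 \left(- \frac{9}{2} + \frac{1}{2} \cdot 25\right)\right) = - \frac{62}{5} - \left(616 - 8 \left(- \frac{9}{2} + \frac{25}{2}\right)\right) = - \frac{62}{5} - 552 = - \frac{2822}{5}$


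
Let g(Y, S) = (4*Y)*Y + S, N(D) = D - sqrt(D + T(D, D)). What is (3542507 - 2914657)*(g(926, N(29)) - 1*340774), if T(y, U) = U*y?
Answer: 1939528478150 - 627850*sqrt(870) ≈ 1.9395e+12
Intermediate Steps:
N(D) = D - sqrt(D + D**2) (N(D) = D - sqrt(D + D*D) = D - sqrt(D + D**2))
g(Y, S) = S + 4*Y**2 (g(Y, S) = 4*Y**2 + S = S + 4*Y**2)
(3542507 - 2914657)*(g(926, N(29)) - 1*340774) = (3542507 - 2914657)*(((29 - sqrt(29*(1 + 29))) + 4*926**2) - 1*340774) = 627850*(((29 - sqrt(29*30)) + 4*857476) - 340774) = 627850*(((29 - sqrt(870)) + 3429904) - 340774) = 627850*((3429933 - sqrt(870)) - 340774) = 627850*(3089159 - sqrt(870)) = 1939528478150 - 627850*sqrt(870)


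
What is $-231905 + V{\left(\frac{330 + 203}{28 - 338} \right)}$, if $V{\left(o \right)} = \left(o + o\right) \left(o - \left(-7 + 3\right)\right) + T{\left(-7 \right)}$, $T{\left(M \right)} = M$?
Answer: $- \frac{11143748431}{48050} \approx -2.3192 \cdot 10^{5}$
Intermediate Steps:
$V{\left(o \right)} = -7 + 2 o \left(4 + o\right)$ ($V{\left(o \right)} = \left(o + o\right) \left(o - \left(-7 + 3\right)\right) - 7 = 2 o \left(o - -4\right) - 7 = 2 o \left(o + 4\right) - 7 = 2 o \left(4 + o\right) - 7 = -7 + 2 o \left(4 + o\right)$)
$-231905 + V{\left(\frac{330 + 203}{28 - 338} \right)} = -231905 + \left(-7 + 2 \left(\frac{330 + 203}{28 - 338}\right)^{2} + 8 \frac{330 + 203}{28 - 338}\right) = -231905 + \left(-7 + 2 \left(\frac{533}{-310}\right)^{2} + 8 \frac{533}{-310}\right) = -231905 + \left(-7 + 2 \left(533 \left(- \frac{1}{310}\right)\right)^{2} + 8 \cdot 533 \left(- \frac{1}{310}\right)\right) = -231905 + \left(-7 + 2 \left(- \frac{533}{310}\right)^{2} + 8 \left(- \frac{533}{310}\right)\right) = -231905 - \frac{713181}{48050} = - \frac{11143748431}{48050}$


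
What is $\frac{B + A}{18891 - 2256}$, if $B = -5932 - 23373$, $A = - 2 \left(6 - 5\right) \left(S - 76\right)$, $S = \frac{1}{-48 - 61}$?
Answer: $- \frac{211845}{120881} \approx -1.7525$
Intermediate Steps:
$S = - \frac{1}{109}$ ($S = \frac{1}{-109} = - \frac{1}{109} \approx -0.0091743$)
$A = \frac{16570}{109}$ ($A = - 2 \left(6 - 5\right) \left(- \frac{1}{109} - 76\right) = \left(-2\right) 1 \left(- \frac{8285}{109}\right) = \left(-2\right) \left(- \frac{8285}{109}\right) = \frac{16570}{109} \approx 152.02$)
$B = -29305$
$\frac{B + A}{18891 - 2256} = \frac{-29305 + \frac{16570}{109}}{18891 - 2256} = - \frac{3177675}{109 \cdot 16635} = \left(- \frac{3177675}{109}\right) \frac{1}{16635} = - \frac{211845}{120881}$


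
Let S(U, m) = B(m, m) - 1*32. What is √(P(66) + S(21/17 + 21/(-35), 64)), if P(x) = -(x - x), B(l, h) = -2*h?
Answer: 4*I*√10 ≈ 12.649*I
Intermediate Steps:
P(x) = 0 (P(x) = -1*0 = 0)
S(U, m) = -32 - 2*m (S(U, m) = -2*m - 1*32 = -2*m - 32 = -32 - 2*m)
√(P(66) + S(21/17 + 21/(-35), 64)) = √(0 + (-32 - 2*64)) = √(0 + (-32 - 128)) = √(0 - 160) = √(-160) = 4*I*√10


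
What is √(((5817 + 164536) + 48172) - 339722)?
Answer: I*√121197 ≈ 348.13*I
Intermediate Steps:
√(((5817 + 164536) + 48172) - 339722) = √((170353 + 48172) - 339722) = √(218525 - 339722) = √(-121197) = I*√121197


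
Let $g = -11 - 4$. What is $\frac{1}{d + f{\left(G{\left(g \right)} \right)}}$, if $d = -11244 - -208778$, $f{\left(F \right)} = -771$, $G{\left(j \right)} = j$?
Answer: $\frac{1}{196763} \approx 5.0823 \cdot 10^{-6}$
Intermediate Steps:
$g = -15$ ($g = -11 - 4 = -15$)
$d = 197534$ ($d = -11244 + 208778 = 197534$)
$\frac{1}{d + f{\left(G{\left(g \right)} \right)}} = \frac{1}{197534 - 771} = \frac{1}{196763}$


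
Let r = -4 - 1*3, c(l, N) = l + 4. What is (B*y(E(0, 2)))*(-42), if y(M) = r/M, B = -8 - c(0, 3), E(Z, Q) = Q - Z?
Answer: -1764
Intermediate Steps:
c(l, N) = 4 + l
r = -7 (r = -4 - 3 = -7)
B = -12 (B = -8 - (4 + 0) = -8 - 1*4 = -8 - 4 = -12)
y(M) = -7/M
(B*y(E(0, 2)))*(-42) = -(-84)/(2 - 1*0)*(-42) = -(-84)/(2 + 0)*(-42) = -(-84)/2*(-42) = -12*(-7/2)*(-42) = 42*(-42) = -1764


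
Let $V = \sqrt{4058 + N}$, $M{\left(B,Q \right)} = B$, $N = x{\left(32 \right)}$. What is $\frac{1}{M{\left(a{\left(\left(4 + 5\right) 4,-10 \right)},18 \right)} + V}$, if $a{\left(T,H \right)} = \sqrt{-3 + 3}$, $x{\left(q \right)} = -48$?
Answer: $\frac{\sqrt{4010}}{4010} \approx 0.015792$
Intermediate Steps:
$N = -48$
$a{\left(T,H \right)} = 0$ ($a{\left(T,H \right)} = \sqrt{0} = 0$)
$V = \sqrt{4010}$ ($V = \sqrt{4058 - 48} = \sqrt{4010} \approx 63.325$)
$\frac{1}{M{\left(a{\left(\left(4 + 5\right) 4,-10 \right)},18 \right)} + V} = \frac{1}{0 + \sqrt{4010}} = \frac{1}{\sqrt{4010}} = \frac{\sqrt{4010}}{4010}$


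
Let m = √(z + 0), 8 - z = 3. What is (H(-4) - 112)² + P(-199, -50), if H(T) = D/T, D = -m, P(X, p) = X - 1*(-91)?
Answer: 198981/16 - 56*√5 ≈ 12311.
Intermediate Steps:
z = 5 (z = 8 - 1*3 = 8 - 3 = 5)
m = √5 (m = √(5 + 0) = √5 ≈ 2.2361)
P(X, p) = 91 + X (P(X, p) = X + 91 = 91 + X)
D = -√5 ≈ -2.2361
H(T) = -√5/T (H(T) = (-√5)/T = -√5/T)
(H(-4) - 112)² + P(-199, -50) = (-1*√5/(-4) - 112)² + (91 - 199) = (-1*√5*(-¼) - 112)² - 108 = (√5/4 - 112)² - 108 = (-112 + √5/4)² - 108 = -108 + (-112 + √5/4)²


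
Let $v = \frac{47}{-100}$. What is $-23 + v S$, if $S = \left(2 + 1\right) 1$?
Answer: $- \frac{2441}{100} \approx -24.41$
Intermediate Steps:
$S = 3$ ($S = 3 \cdot 1 = 3$)
$v = - \frac{47}{100}$ ($v = 47 \left(- \frac{1}{100}\right) = - \frac{47}{100} \approx -0.47$)
$-23 + v S = -23 - \frac{141}{100} = - \frac{2441}{100}$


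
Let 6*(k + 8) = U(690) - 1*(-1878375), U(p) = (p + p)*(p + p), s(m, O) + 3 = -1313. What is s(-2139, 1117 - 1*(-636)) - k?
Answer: -1263541/2 ≈ -6.3177e+5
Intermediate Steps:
s(m, O) = -1316 (s(m, O) = -3 - 1313 = -1316)
U(p) = 4*p**2 (U(p) = (2*p)*(2*p) = 4*p**2)
k = 1260909/2 (k = -8 + (4*690**2 - 1*(-1878375))/6 = -8 + (4*476100 + 1878375)/6 = -8 + (1904400 + 1878375)/6 = -8 + (1/6)*3782775 = -8 + 1260925/2 = 1260909/2 ≈ 6.3045e+5)
s(-2139, 1117 - 1*(-636)) - k = -1316 - 1*1260909/2 = -1316 - 1260909/2 = -1263541/2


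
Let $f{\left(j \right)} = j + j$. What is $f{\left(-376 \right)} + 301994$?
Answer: $301242$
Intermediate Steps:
$f{\left(j \right)} = 2 j$
$f{\left(-376 \right)} + 301994 = 2 \left(-376\right) + 301994 = -752 + 301994 = 301242$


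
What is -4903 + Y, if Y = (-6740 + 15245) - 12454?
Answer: -8852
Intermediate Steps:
Y = -3949 (Y = 8505 - 12454 = -3949)
-4903 + Y = -4903 - 3949 = -8852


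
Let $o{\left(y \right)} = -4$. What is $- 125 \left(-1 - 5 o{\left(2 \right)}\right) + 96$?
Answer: $-2279$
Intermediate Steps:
$- 125 \left(-1 - 5 o{\left(2 \right)}\right) + 96 = - 125 \left(-1 - -20\right) + 96 = - 125 \left(-1 + 20\right) + 96 = \left(-125\right) 19 + 96 = -2375 + 96 = -2279$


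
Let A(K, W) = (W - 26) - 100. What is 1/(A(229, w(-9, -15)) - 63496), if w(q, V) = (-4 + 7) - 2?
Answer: -1/63621 ≈ -1.5718e-5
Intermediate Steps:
w(q, V) = 1 (w(q, V) = 3 - 2 = 1)
A(K, W) = -126 + W (A(K, W) = (-26 + W) - 100 = -126 + W)
1/(A(229, w(-9, -15)) - 63496) = 1/((-126 + 1) - 63496) = 1/(-125 - 63496) = 1/(-63621) = -1/63621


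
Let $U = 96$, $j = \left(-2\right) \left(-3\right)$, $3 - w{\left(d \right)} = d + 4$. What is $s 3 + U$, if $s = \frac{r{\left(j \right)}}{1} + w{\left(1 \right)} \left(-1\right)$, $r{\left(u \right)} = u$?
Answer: $120$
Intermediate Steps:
$w{\left(d \right)} = -1 - d$ ($w{\left(d \right)} = 3 - \left(d + 4\right) = 3 - \left(4 + d\right) = -1 - d$)
$j = 6$
$s = 8$ ($s = \frac{6}{1} + \left(-1 - 1\right) \left(-1\right) = 6 \cdot 1 + \left(-1 - 1\right) \left(-1\right) = 6 - -2 = 6 + 2 = 8$)
$s 3 + U = 8 \cdot 3 + 96 = 24 + 96 = 120$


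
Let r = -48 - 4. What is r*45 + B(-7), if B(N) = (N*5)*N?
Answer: -2095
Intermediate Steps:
B(N) = 5*N² (B(N) = (5*N)*N = 5*N²)
r = -52
r*45 + B(-7) = -52*45 + 5*(-7)² = -2340 + 5*49 = -2340 + 245 = -2095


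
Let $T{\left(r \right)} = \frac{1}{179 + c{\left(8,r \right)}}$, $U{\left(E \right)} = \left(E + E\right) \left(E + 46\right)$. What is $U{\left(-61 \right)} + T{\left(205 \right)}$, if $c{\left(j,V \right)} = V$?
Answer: $\frac{702721}{384} \approx 1830.0$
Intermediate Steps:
$U{\left(E \right)} = 2 E \left(46 + E\right)$
$T{\left(r \right)} = \frac{1}{179 + r}$
$U{\left(-61 \right)} + T{\left(205 \right)} = 2 \left(-61\right) \left(46 - 61\right) + \frac{1}{179 + 205} = 2 \left(-61\right) \left(-15\right) + \frac{1}{384} = 1830 + \frac{1}{384} = \frac{702721}{384}$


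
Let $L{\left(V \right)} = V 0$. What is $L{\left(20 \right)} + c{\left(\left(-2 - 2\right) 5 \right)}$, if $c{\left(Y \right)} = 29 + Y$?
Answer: $9$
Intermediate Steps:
$L{\left(V \right)} = 0$
$L{\left(20 \right)} + c{\left(\left(-2 - 2\right) 5 \right)} = 0 + \left(29 + \left(-2 - 2\right) 5\right) = 0 + \left(29 - 20\right) = 0 + 9 = 9$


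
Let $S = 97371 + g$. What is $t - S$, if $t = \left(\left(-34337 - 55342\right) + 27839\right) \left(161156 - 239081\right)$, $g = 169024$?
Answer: $4818615605$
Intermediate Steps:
$S = 266395$ ($S = 97371 + 169024 = 266395$)
$t = 4818882000$ ($t = \left(-89679 + 27839\right) \left(-77925\right) = \left(-61840\right) \left(-77925\right) = 4818882000$)
$t - S = 4818882000 - 266395 = 4818615605$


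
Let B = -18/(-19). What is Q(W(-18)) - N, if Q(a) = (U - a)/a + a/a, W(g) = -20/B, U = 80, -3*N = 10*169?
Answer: 31894/57 ≈ 559.54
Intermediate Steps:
N = -1690/3 (N = -10*169/3 = -1/3*1690 = -1690/3 ≈ -563.33)
B = 18/19 (B = -18*(-1/19) = 18/19 ≈ 0.94737)
W(g) = -190/9 (W(g) = -20/18/19 = -20*19/18 = -190/9)
Q(a) = 1 + (80 - a)/a (Q(a) = (80 - a)/a + a/a = (80 - a)/a + 1 = 1 + (80 - a)/a)
Q(W(-18)) - N = 80/(-190/9) - 1*(-1690/3) = 80*(-9/190) + 1690/3 = -72/19 + 1690/3 = 31894/57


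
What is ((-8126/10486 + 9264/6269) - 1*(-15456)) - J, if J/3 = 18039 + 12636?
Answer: -2516674892618/32868367 ≈ -76568.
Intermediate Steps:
J = 92025 (J = 3*(18039 + 12636) = 3*30675 = 92025)
((-8126/10486 + 9264/6269) - 1*(-15456)) - J = ((-8126/10486 + 9264/6269) - 1*(-15456)) - 1*92025 = ((-8126*1/10486 + 9264*(1/6269)) + 15456) - 92025 = ((-4063/5243 + 9264/6269) + 15456) - 92025 = (23100205/32868367 + 15456) - 92025 = 508036580557/32868367 - 92025 = -2516674892618/32868367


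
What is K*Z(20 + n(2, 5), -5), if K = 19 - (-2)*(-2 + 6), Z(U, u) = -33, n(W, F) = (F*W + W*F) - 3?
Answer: -891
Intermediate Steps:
n(W, F) = -3 + 2*F*W (n(W, F) = (F*W + F*W) - 3 = 2*F*W - 3 = -3 + 2*F*W)
K = 27 (K = 19 - (-2)*4 = 19 - 1*(-8) = 19 + 8 = 27)
K*Z(20 + n(2, 5), -5) = 27*(-33) = -891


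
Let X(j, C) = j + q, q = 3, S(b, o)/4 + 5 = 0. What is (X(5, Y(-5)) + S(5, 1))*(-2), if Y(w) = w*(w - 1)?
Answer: 24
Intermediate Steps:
S(b, o) = -20 (S(b, o) = -20 + 4*0 = -20 + 0 = -20)
Y(w) = w*(-1 + w)
X(j, C) = 3 + j (X(j, C) = j + 3 = 3 + j)
(X(5, Y(-5)) + S(5, 1))*(-2) = ((3 + 5) - 20)*(-2) = (8 - 20)*(-2) = -12*(-2) = 24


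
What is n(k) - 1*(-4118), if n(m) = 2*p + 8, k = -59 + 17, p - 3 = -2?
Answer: 4128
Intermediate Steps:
p = 1 (p = 3 - 2 = 1)
k = -42
n(m) = 10 (n(m) = 2*1 + 8 = 2 + 8 = 10)
n(k) - 1*(-4118) = 10 - 1*(-4118) = 10 + 4118 = 4128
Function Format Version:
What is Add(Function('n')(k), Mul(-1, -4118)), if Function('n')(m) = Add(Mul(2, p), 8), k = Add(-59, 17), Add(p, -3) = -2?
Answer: 4128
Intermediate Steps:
p = 1 (p = Add(3, -2) = 1)
k = -42
Function('n')(m) = 10 (Function('n')(m) = Add(Mul(2, 1), 8) = Add(2, 8) = 10)
Add(Function('n')(k), Mul(-1, -4118)) = Add(10, Mul(-1, -4118)) = Add(10, 4118) = 4128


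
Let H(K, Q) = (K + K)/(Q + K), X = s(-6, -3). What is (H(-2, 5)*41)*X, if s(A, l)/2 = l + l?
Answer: 656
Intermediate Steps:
s(A, l) = 4*l (s(A, l) = 2*(l + l) = 2*(2*l) = 4*l)
X = -12 (X = 4*(-3) = -12)
H(K, Q) = 2*K/(K + Q) (H(K, Q) = (2*K)/(K + Q) = 2*K/(K + Q))
(H(-2, 5)*41)*X = ((2*(-2)/(-2 + 5))*41)*(-12) = ((2*(-2)/3)*41)*(-12) = ((2*(-2)*(⅓))*41)*(-12) = -4/3*41*(-12) = -164/3*(-12) = 656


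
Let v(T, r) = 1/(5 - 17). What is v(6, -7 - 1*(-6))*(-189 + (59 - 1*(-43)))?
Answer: 29/4 ≈ 7.2500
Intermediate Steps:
v(T, r) = -1/12 (v(T, r) = 1/(-12) = -1/12)
v(6, -7 - 1*(-6))*(-189 + (59 - 1*(-43))) = -(-189 + (59 - 1*(-43)))/12 = -(-189 + (59 + 43))/12 = -(-189 + 102)/12 = -1/12*(-87) = 29/4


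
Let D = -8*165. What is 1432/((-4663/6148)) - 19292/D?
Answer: -2882809231/1538790 ≈ -1873.4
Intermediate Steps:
D = -1320
1432/((-4663/6148)) - 19292/D = 1432/((-4663/6148)) - 19292/(-1320) = 1432/((-4663*1/6148)) - 19292*(-1/1320) = 1432/(-4663/6148) + 4823/330 = 1432*(-6148/4663) + 4823/330 = -8803936/4663 + 4823/330 = -2882809231/1538790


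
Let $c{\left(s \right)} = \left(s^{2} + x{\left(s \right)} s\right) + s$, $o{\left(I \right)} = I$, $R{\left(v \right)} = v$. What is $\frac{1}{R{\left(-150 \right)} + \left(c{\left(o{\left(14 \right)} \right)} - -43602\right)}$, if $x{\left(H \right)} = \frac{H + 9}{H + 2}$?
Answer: $\frac{8}{349457} \approx 2.2893 \cdot 10^{-5}$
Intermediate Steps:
$x{\left(H \right)} = \frac{9 + H}{2 + H}$
$c{\left(s \right)} = s + s^{2} + \frac{s \left(9 + s\right)}{2 + s}$ ($c{\left(s \right)} = \left(s^{2} + \frac{9 + s}{2 + s} s\right) + s = \left(s^{2} + \frac{s \left(9 + s\right)}{2 + s}\right) + s = s + s^{2} + \frac{s \left(9 + s\right)}{2 + s}$)
$\frac{1}{R{\left(-150 \right)} + \left(c{\left(o{\left(14 \right)} \right)} - -43602\right)} = \frac{1}{-150 + \left(\frac{14 \left(11 + 14^{2} + 4 \cdot 14\right)}{2 + 14} - -43602\right)} = \frac{1}{-150 + \left(\frac{14 \left(11 + 196 + 56\right)}{16} + 43602\right)} = \frac{1}{-150 + \left(14 \cdot \frac{1}{16} \cdot 263 + 43602\right)} = \frac{1}{-150 + \left(\frac{1841}{8} + 43602\right)} = \frac{1}{-150 + \frac{350657}{8}} = \frac{1}{\frac{349457}{8}} = \frac{8}{349457}$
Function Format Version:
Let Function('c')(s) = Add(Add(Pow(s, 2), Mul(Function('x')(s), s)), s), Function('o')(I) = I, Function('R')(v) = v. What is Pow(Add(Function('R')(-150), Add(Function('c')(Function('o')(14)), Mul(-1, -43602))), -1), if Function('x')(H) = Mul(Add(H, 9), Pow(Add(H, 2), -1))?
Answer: Rational(8, 349457) ≈ 2.2893e-5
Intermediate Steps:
Function('x')(H) = Mul(Pow(Add(2, H), -1), Add(9, H)) (Function('x')(H) = Mul(Add(9, H), Pow(Add(2, H), -1)) = Mul(Pow(Add(2, H), -1), Add(9, H)))
Function('c')(s) = Add(s, Pow(s, 2), Mul(s, Pow(Add(2, s), -1), Add(9, s))) (Function('c')(s) = Add(Add(Pow(s, 2), Mul(Mul(Pow(Add(2, s), -1), Add(9, s)), s)), s) = Add(Add(Pow(s, 2), Mul(s, Pow(Add(2, s), -1), Add(9, s))), s) = Add(s, Pow(s, 2), Mul(s, Pow(Add(2, s), -1), Add(9, s))))
Pow(Add(Function('R')(-150), Add(Function('c')(Function('o')(14)), Mul(-1, -43602))), -1) = Pow(Add(-150, Add(Mul(14, Pow(Add(2, 14), -1), Add(11, Pow(14, 2), Mul(4, 14))), Mul(-1, -43602))), -1) = Pow(Add(-150, Add(Mul(14, Pow(16, -1), Add(11, 196, 56)), 43602)), -1) = Pow(Add(-150, Add(Mul(14, Rational(1, 16), 263), 43602)), -1) = Pow(Add(-150, Add(Rational(1841, 8), 43602)), -1) = Pow(Add(-150, Rational(350657, 8)), -1) = Pow(Rational(349457, 8), -1) = Rational(8, 349457)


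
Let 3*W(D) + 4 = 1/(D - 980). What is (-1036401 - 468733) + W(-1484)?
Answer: -11125960385/7392 ≈ -1.5051e+6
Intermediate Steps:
W(D) = -4/3 + 1/(3*(-980 + D)) (W(D) = -4/3 + 1/(3*(D - 980)) = -4/3 + 1/(3*(-980 + D)))
(-1036401 - 468733) + W(-1484) = (-1036401 - 468733) + (3921 - 4*(-1484))/(3*(-980 - 1484)) = -1505134 + (⅓)*(3921 + 5936)/(-2464) = -1505134 + (⅓)*(-1/2464)*9857 = -1505134 - 9857/7392 = -11125960385/7392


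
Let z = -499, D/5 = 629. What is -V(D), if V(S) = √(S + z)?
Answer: -21*√6 ≈ -51.439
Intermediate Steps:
D = 3145 (D = 5*629 = 3145)
V(S) = √(-499 + S) (V(S) = √(S - 499) = √(-499 + S))
-V(D) = -√(-499 + 3145) = -√2646 = -21*√6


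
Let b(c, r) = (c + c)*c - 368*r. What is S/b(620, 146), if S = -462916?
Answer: -115729/178768 ≈ -0.64737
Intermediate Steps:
b(c, r) = -368*r + 2*c**2 (b(c, r) = (2*c)*c - 368*r = 2*c**2 - 368*r = -368*r + 2*c**2)
S/b(620, 146) = -462916/(-368*146 + 2*620**2) = -462916/(-53728 + 2*384400) = -462916/(-53728 + 768800) = -462916/715072 = -462916*1/715072 = -115729/178768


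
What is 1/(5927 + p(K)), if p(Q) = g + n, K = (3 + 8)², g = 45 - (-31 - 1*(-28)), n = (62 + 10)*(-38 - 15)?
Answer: 1/2159 ≈ 0.00046318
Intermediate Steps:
n = -3816 (n = 72*(-53) = -3816)
g = 48 (g = 45 - (-31 + 28) = 45 - 1*(-3) = 45 + 3 = 48)
K = 121 (K = 11² = 121)
p(Q) = -3768 (p(Q) = 48 - 3816 = -3768)
1/(5927 + p(K)) = 1/(5927 - 3768) = 1/2159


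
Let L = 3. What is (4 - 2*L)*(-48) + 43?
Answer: 139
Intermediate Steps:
(4 - 2*L)*(-48) + 43 = (4 - 2*3)*(-48) + 43 = (4 - 6)*(-48) + 43 = -2*(-48) + 43 = 96 + 43 = 139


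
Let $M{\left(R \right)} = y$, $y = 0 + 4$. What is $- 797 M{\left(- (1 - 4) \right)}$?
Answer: $-3188$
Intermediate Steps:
$y = 4$
$M{\left(R \right)} = 4$
$- 797 M{\left(- (1 - 4) \right)} = \left(-797\right) 4 = -3188$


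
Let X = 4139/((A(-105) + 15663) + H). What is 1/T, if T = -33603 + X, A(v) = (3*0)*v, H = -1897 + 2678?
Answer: -16444/552563593 ≈ -2.9759e-5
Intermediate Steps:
H = 781
A(v) = 0 (A(v) = 0*v = 0)
X = 4139/16444 (X = 4139/((0 + 15663) + 781) = 4139/(15663 + 781) = 4139/16444 ≈ 0.25170)
T = -552563593/16444 (T = -33603 + 4139/16444 = -552563593/16444 ≈ -33603.)
1/T = 1/(-552563593/16444) = -16444/552563593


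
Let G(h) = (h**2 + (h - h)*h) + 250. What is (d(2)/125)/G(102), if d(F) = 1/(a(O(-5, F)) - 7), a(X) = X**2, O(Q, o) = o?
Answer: -1/3995250 ≈ -2.5030e-7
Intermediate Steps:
d(F) = 1/(-7 + F**2) (d(F) = 1/(F**2 - 7) = 1/(-7 + F**2))
G(h) = 250 + h**2 (G(h) = (h**2 + 0*h) + 250 = (h**2 + 0) + 250 = h**2 + 250 = 250 + h**2)
(d(2)/125)/G(102) = (1/(125*(-7 + 2**2)))/(250 + 102**2) = (1/(125*(-7 + 4)))/(250 + 10404) = ((1/125)/(-3))/10654 = ((1/125)*(-1/3))*(1/10654) = -1/375*1/10654 = -1/3995250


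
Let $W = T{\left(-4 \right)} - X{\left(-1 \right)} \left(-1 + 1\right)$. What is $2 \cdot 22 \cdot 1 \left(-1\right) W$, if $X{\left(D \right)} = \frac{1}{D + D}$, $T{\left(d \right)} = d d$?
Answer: $-704$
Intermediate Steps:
$T{\left(d \right)} = d^{2}$
$X{\left(D \right)} = \frac{1}{2 D}$
$W = 16$ ($W = \left(-4\right)^{2} - \frac{1}{2 \left(-1\right)} \left(-1 + 1\right) = 16 - \frac{1}{2} \left(-1\right) 0 = 16 - \left(- \frac{1}{2}\right) 0 = 16 - 0 = 16 + 0 = 16$)
$2 \cdot 22 \cdot 1 \left(-1\right) W = 2 \cdot 22 \cdot 1 \left(-1\right) 16 = 44 \left(\left(-1\right) 16\right) = 44 \left(-16\right) = -704$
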